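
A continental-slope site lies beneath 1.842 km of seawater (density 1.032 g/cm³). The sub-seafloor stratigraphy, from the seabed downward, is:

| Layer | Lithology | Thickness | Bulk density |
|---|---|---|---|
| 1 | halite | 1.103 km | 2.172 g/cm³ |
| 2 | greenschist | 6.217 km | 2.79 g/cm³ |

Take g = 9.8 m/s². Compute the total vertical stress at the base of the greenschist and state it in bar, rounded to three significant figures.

2120 bar

seawater: 1032 kg/m³ × 9.8 m/s² × 1842 m = 1.863×10^7 Pa = 186.3 bar
halite: 2172 kg/m³ × 9.8 m/s² × 1103 m = 2.348×10^7 Pa = 234.8 bar
greenschist: 2790 kg/m³ × 9.8 m/s² × 6217 m = 1.700×10^8 Pa = 1700 bar
Total = 186.3 + 234.8 + 1700 = 2120.9 bar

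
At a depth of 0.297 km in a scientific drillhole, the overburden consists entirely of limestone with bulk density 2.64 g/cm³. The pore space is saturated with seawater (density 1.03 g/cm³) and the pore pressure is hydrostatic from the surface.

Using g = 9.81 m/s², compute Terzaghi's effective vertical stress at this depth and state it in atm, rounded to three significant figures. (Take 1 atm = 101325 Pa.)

Overburden (lithostatic) stress σ_v:
limestone: 2640 kg/m³ × 9.81 m/s² × 297 m = 7.692×10^6 Pa = 7.692 MPa
Pore pressure P_p = 1030 kg/m³ × 9.81 m/s² × 297 m = 3.001×10^6 Pa = 3.001 MPa
Effective stress σ' = σ_v − P_p = 7.692 − 3.001 = 4.6908 MPa = 46.295 atm

46.3 atm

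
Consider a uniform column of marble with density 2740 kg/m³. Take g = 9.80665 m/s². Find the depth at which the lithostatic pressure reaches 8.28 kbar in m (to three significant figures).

h = P/(ρg) = 8.28 kbar / (2740 kg/m³ × 9.80665 m/s²) = 8.280×10^8 Pa / 26870 Pa/m = 30815 m

30800 m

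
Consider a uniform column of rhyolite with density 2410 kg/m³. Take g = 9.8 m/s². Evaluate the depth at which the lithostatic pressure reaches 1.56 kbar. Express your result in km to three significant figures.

6.61 km

h = P/(ρg) = 1.56 kbar / (2410 kg/m³ × 9.8 m/s²) = 1.560×10^8 Pa / 23618 Pa/m = 6605.1 m
= 6.6051 km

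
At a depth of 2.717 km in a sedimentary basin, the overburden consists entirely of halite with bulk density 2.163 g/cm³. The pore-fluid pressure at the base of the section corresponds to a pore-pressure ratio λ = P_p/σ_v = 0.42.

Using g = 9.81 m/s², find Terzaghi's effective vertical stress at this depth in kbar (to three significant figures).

0.334 kbar

Overburden (lithostatic) stress σ_v:
halite: 2163 kg/m³ × 9.81 m/s² × 2717 m = 5.765×10^7 Pa = 57.65 MPa
Pore pressure P_p = λ·σ_v = 0.42 × 57.65 MPa = 24.21 MPa
Effective stress σ' = σ_v − P_p = 57.65 − 24.21 = 33.438 MPa = 0.33438 kbar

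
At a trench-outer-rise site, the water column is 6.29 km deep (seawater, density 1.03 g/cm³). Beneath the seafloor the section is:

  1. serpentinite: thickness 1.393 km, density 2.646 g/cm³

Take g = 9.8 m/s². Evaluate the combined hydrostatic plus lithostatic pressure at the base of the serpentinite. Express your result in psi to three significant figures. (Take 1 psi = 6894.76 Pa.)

seawater: 1030 kg/m³ × 9.8 m/s² × 6290 m = 6.349×10^7 Pa = 9209 psi
serpentinite: 2646 kg/m³ × 9.8 m/s² × 1393 m = 3.612×10^7 Pa = 5239 psi
Total = 9209 + 5239 = 14448 psi

14400 psi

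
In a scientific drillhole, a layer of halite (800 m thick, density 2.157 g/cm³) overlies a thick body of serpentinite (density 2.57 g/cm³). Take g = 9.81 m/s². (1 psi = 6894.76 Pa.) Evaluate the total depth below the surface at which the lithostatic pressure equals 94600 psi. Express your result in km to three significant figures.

Pressure at base of upper layers: 2157×9.81×800 = 1.693×10^7 Pa = 2455 psi
Remaining pressure to be supplied by serpentinite: 6.522×10^8 − 1.693×10^7 = 6.353×10^8 Pa
Additional depth in serpentinite = 6.353×10^8 Pa / (2570 kg/m³ × 9.81 m/s²) = 25199 m
Total depth = 800 m + 25199 m = 25999 m
= 25.999 km

26.0 km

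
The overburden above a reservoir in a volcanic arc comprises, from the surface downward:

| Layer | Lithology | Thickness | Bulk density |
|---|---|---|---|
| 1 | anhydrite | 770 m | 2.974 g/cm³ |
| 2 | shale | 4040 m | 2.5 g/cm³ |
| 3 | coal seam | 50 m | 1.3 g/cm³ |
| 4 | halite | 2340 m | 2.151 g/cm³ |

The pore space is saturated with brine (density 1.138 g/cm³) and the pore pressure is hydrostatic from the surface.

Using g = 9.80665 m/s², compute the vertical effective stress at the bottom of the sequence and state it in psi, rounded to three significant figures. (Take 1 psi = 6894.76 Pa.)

13200 psi

Overburden (lithostatic) stress σ_v:
anhydrite: 2974 kg/m³ × 9.80665 m/s² × 770 m = 2.246×10^7 Pa = 22.46 MPa
shale: 2500 kg/m³ × 9.80665 m/s² × 4040 m = 9.905×10^7 Pa = 99.05 MPa
coal seam: 1300 kg/m³ × 9.80665 m/s² × 50 m = 6.374×10^5 Pa = 0.6374 MPa
halite: 2151 kg/m³ × 9.80665 m/s² × 2340 m = 4.936×10^7 Pa = 49.36 MPa
Total = 22.46 + 99.05 + 0.6374 + 49.36 = 171.50 MPa
Pore pressure P_p = 1138 kg/m³ × 9.80665 m/s² × 7200 m = 8.035×10^7 Pa = 80.35 MPa
Effective stress σ' = σ_v − P_p = 171.5 − 80.35 = 91.150 MPa = 13220 psi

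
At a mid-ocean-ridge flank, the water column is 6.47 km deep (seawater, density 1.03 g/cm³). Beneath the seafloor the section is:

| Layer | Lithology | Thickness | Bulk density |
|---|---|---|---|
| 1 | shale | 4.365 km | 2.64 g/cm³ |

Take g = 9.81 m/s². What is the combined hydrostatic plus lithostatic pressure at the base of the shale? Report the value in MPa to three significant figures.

seawater: 1030 kg/m³ × 9.81 m/s² × 6470 m = 6.537×10^7 Pa = 65.37 MPa
shale: 2640 kg/m³ × 9.81 m/s² × 4365 m = 1.130×10^8 Pa = 113.0 MPa
Total = 65.37 + 113.0 = 178.42 MPa

178 MPa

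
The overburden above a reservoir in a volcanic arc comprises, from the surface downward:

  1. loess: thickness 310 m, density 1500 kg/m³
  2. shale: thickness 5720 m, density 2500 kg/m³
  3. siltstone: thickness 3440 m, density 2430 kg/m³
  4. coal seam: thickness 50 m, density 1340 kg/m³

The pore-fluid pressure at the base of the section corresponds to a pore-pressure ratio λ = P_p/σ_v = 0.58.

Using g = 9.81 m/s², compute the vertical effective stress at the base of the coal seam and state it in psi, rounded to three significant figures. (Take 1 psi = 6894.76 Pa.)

13900 psi

Overburden (lithostatic) stress σ_v:
loess: 1500 kg/m³ × 9.81 m/s² × 310 m = 4.562×10^6 Pa = 4.562 MPa
shale: 2500 kg/m³ × 9.81 m/s² × 5720 m = 1.403×10^8 Pa = 140.3 MPa
siltstone: 2430 kg/m³ × 9.81 m/s² × 3440 m = 8.200×10^7 Pa = 82.00 MPa
coal seam: 1340 kg/m³ × 9.81 m/s² × 50 m = 6.573×10^5 Pa = 0.6573 MPa
Total = 4.562 + 140.3 + 82.00 + 0.6573 = 227.51 MPa
Pore pressure P_p = λ·σ_v = 0.58 × 227.5 MPa = 132.0 MPa
Effective stress σ' = σ_v − P_p = 227.5 − 132.0 = 95.552 MPa = 13859 psi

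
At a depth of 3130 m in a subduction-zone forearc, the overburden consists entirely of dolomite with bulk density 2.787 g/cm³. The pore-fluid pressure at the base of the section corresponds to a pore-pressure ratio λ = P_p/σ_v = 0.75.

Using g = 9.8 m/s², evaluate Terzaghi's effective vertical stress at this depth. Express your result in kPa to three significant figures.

21400 kPa

Overburden (lithostatic) stress σ_v:
dolomite: 2787 kg/m³ × 9.8 m/s² × 3130 m = 8.549×10^7 Pa = 85.49 MPa
Pore pressure P_p = λ·σ_v = 0.75 × 85.49 MPa = 64.12 MPa
Effective stress σ' = σ_v − P_p = 85.49 − 64.12 = 21.372 MPa = 21372 kPa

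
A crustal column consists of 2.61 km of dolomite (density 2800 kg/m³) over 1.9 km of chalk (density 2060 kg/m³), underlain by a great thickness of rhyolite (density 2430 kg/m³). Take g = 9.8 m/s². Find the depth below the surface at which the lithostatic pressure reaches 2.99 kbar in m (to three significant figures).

12400 m

Pressure at base of upper layers: 2800×9.8×2610 + 2060×9.8×1900 = 1.100×10^8 Pa = 1.100 kbar
Remaining pressure to be supplied by rhyolite: 2.990×10^8 − 1.100×10^8 = 1.890×10^8 Pa
Additional depth in rhyolite = 1.890×10^8 Pa / (2430 kg/m³ × 9.8 m/s²) = 7937.5 m
Total depth = 4510 m + 7937.5 m = 12448 m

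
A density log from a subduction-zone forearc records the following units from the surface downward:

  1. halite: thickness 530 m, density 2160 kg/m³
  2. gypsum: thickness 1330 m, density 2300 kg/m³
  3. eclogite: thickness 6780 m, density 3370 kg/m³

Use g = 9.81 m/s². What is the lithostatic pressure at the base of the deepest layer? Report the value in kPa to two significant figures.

270000 kPa

halite: 2160 kg/m³ × 9.81 m/s² × 530 m = 1.123×10^7 Pa = 11230 kPa
gypsum: 2300 kg/m³ × 9.81 m/s² × 1330 m = 3.001×10^7 Pa = 30009 kPa
eclogite: 3370 kg/m³ × 9.81 m/s² × 6780 m = 2.241×10^8 Pa = 2.241×10^5 kPa
Total = 11230 + 30009 + 2.241×10^5 = 2.6538×10^5 kPa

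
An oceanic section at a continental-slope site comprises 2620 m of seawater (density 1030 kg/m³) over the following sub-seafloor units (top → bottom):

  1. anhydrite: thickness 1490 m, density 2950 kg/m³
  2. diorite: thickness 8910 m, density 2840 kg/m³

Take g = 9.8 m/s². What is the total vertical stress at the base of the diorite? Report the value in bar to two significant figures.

seawater: 1030 kg/m³ × 9.8 m/s² × 2620 m = 2.645×10^7 Pa = 264.5 bar
anhydrite: 2950 kg/m³ × 9.8 m/s² × 1490 m = 4.308×10^7 Pa = 430.8 bar
diorite: 2840 kg/m³ × 9.8 m/s² × 8910 m = 2.480×10^8 Pa = 2480 bar
Total = 264.5 + 430.8 + 2480 = 3175.1 bar

3200 bar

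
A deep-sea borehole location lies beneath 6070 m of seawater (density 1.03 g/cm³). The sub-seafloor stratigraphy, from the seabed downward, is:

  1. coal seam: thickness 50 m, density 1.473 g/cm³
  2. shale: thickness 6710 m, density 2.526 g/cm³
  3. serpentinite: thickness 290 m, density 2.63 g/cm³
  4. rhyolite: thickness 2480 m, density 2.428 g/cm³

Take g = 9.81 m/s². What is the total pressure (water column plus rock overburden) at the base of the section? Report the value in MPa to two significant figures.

290 MPa

seawater: 1030 kg/m³ × 9.81 m/s² × 6070 m = 6.133×10^7 Pa = 61.33 MPa
coal seam: 1473 kg/m³ × 9.81 m/s² × 50 m = 7.225×10^5 Pa = 0.7225 MPa
shale: 2526 kg/m³ × 9.81 m/s² × 6710 m = 1.663×10^8 Pa = 166.3 MPa
serpentinite: 2630 kg/m³ × 9.81 m/s² × 290 m = 7.482×10^6 Pa = 7.482 MPa
rhyolite: 2428 kg/m³ × 9.81 m/s² × 2480 m = 5.907×10^7 Pa = 59.07 MPa
Total = 61.33 + 0.7225 + 166.3 + 7.482 + 59.07 = 294.88 MPa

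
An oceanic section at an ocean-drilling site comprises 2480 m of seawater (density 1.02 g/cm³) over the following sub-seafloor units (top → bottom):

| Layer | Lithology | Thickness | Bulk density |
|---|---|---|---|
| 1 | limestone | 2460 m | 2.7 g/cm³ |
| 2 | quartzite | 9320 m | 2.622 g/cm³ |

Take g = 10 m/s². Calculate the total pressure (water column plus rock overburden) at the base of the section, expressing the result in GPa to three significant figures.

seawater: 1020 kg/m³ × 10 m/s² × 2480 m = 2.530×10^7 Pa = 0.02530 GPa
limestone: 2700 kg/m³ × 10 m/s² × 2460 m = 6.642×10^7 Pa = 0.06642 GPa
quartzite: 2622 kg/m³ × 10 m/s² × 9320 m = 2.444×10^8 Pa = 0.2444 GPa
Total = 0.02530 + 0.06642 + 0.2444 = 0.33609 GPa

0.336 GPa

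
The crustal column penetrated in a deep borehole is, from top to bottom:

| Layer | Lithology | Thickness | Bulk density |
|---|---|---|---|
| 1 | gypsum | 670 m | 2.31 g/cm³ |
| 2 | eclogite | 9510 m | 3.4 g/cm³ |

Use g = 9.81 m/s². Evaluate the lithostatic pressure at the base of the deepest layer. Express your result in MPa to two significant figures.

gypsum: 2310 kg/m³ × 9.81 m/s² × 670 m = 1.518×10^7 Pa = 15.18 MPa
eclogite: 3400 kg/m³ × 9.81 m/s² × 9510 m = 3.172×10^8 Pa = 317.2 MPa
Total = 15.18 + 317.2 = 332.38 MPa

330 MPa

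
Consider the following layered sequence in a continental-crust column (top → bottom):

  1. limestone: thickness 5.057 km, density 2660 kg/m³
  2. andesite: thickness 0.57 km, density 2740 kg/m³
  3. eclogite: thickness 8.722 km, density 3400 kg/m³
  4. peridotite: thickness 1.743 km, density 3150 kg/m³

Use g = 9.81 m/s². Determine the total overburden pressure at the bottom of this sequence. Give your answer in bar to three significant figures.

limestone: 2660 kg/m³ × 9.81 m/s² × 5057 m = 1.320×10^8 Pa = 1320 bar
andesite: 2740 kg/m³ × 9.81 m/s² × 570 m = 1.532×10^7 Pa = 153.2 bar
eclogite: 3400 kg/m³ × 9.81 m/s² × 8722 m = 2.909×10^8 Pa = 2909 bar
peridotite: 3150 kg/m³ × 9.81 m/s² × 1743 m = 5.386×10^7 Pa = 538.6 bar
Total = 1320 + 153.2 + 2909 + 538.6 = 4920.6 bar

4920 bar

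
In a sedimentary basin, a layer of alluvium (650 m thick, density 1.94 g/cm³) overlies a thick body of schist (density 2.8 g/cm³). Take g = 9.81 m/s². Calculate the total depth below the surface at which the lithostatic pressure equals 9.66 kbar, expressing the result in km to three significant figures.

35.4 km

Pressure at base of upper layers: 1940×9.81×650 = 1.237×10^7 Pa = 0.1237 kbar
Remaining pressure to be supplied by schist: 9.660×10^8 − 1.237×10^7 = 9.536×10^8 Pa
Additional depth in schist = 9.536×10^8 Pa / (2800 kg/m³ × 9.81 m/s²) = 34718 m
Total depth = 650 m + 34718 m = 35368 m
= 35.368 km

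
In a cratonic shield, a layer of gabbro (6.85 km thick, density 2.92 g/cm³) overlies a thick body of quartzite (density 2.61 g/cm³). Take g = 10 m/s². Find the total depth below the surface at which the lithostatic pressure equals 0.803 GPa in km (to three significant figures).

30.0 km

Pressure at base of upper layers: 2920×10×6850 = 2.000×10^8 Pa = 0.2000 GPa
Remaining pressure to be supplied by quartzite: 8.030×10^8 − 2.000×10^8 = 6.030×10^8 Pa
Additional depth in quartzite = 6.030×10^8 Pa / (2610 kg/m³ × 10 m/s²) = 23103 m
Total depth = 6850 m + 23103 m = 29953 m
= 29.953 km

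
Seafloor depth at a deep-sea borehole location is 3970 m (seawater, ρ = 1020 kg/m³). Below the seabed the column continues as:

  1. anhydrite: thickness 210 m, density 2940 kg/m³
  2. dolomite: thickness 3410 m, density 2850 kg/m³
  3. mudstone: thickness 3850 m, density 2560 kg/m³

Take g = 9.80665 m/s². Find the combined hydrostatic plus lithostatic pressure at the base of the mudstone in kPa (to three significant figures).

238000 kPa

seawater: 1020 kg/m³ × 9.80665 m/s² × 3970 m = 3.971×10^7 Pa = 39711 kPa
anhydrite: 2940 kg/m³ × 9.80665 m/s² × 210 m = 6.055×10^6 Pa = 6055 kPa
dolomite: 2850 kg/m³ × 9.80665 m/s² × 3410 m = 9.531×10^7 Pa = 95306 kPa
mudstone: 2560 kg/m³ × 9.80665 m/s² × 3850 m = 9.665×10^7 Pa = 96654 kPa
Total = 39711 + 6055 + 95306 + 96654 = 2.3773×10^5 kPa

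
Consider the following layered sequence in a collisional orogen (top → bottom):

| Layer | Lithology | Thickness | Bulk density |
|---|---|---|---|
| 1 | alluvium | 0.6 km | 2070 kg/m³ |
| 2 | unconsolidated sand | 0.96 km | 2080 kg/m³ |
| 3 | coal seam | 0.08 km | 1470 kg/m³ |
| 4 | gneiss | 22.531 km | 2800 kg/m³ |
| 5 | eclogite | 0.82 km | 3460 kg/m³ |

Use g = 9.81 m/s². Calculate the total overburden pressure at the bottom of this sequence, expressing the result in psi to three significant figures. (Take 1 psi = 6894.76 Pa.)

alluvium: 2070 kg/m³ × 9.81 m/s² × 600 m = 1.218×10^7 Pa = 1767 psi
unconsolidated sand: 2080 kg/m³ × 9.81 m/s² × 960 m = 1.959×10^7 Pa = 2841 psi
coal seam: 1470 kg/m³ × 9.81 m/s² × 80 m = 1.154×10^6 Pa = 167.3 psi
gneiss: 2800 kg/m³ × 9.81 m/s² × 22531 m = 6.189×10^8 Pa = 89761 psi
eclogite: 3460 kg/m³ × 9.81 m/s² × 820 m = 2.783×10^7 Pa = 4037 psi
Total = 1767 + 2841 + 167.3 + 89761 + 4037 = 98574 psi

98600 psi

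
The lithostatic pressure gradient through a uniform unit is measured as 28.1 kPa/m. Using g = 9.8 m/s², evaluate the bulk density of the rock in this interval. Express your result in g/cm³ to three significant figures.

ρ = (dP/dz)/g = 28.1 kPa/m / 9.8 m/s² = 28100 Pa/m / 9.8 m/s² = 2867.3 kg/m³
= 2.867 g/cm³

2.87 g/cm³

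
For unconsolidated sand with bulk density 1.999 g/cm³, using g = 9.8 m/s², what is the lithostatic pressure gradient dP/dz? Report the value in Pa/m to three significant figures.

19600 Pa/m

dP/dz = ρg = 1999 kg/m³ × 9.8 m/s² = 19590 Pa/m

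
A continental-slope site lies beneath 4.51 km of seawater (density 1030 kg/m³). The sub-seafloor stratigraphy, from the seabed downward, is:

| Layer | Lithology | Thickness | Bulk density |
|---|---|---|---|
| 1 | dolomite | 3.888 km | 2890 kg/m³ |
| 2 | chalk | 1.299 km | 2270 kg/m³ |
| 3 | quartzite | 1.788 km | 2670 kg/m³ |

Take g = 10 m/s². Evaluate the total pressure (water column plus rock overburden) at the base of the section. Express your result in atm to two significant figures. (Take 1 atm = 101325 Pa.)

seawater: 1030 kg/m³ × 10 m/s² × 4510 m = 4.645×10^7 Pa = 458.5 atm
dolomite: 2890 kg/m³ × 10 m/s² × 3888 m = 1.124×10^8 Pa = 1109 atm
chalk: 2270 kg/m³ × 10 m/s² × 1299 m = 2.949×10^7 Pa = 291.0 atm
quartzite: 2670 kg/m³ × 10 m/s² × 1788 m = 4.774×10^7 Pa = 471.2 atm
Total = 458.5 + 1109 + 291.0 + 471.2 = 2329.6 atm

2300 atm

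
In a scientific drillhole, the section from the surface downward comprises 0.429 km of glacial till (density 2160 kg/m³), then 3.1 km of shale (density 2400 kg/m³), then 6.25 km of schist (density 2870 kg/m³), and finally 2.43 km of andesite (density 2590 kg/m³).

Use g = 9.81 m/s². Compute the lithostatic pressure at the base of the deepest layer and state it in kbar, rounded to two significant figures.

glacial till: 2160 kg/m³ × 9.81 m/s² × 429 m = 9.090×10^6 Pa = 0.09090 kbar
shale: 2400 kg/m³ × 9.81 m/s² × 3100 m = 7.299×10^7 Pa = 0.7299 kbar
schist: 2870 kg/m³ × 9.81 m/s² × 6250 m = 1.760×10^8 Pa = 1.760 kbar
andesite: 2590 kg/m³ × 9.81 m/s² × 2430 m = 6.174×10^7 Pa = 0.6174 kbar
Total = 0.09090 + 0.7299 + 1.760 + 0.6174 = 3.1978 kbar

3.2 kbar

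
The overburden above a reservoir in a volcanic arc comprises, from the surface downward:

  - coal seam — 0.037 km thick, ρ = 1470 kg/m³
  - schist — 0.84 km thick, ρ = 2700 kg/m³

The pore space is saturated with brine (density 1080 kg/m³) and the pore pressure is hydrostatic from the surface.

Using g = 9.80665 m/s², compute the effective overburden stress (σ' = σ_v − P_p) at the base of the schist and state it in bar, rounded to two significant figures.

Overburden (lithostatic) stress σ_v:
coal seam: 1470 kg/m³ × 9.80665 m/s² × 37 m = 5.334×10^5 Pa = 0.5334 MPa
schist: 2700 kg/m³ × 9.80665 m/s² × 840 m = 2.224×10^7 Pa = 22.24 MPa
Total = 0.5334 + 22.24 = 22.775 MPa
Pore pressure P_p = 1080 kg/m³ × 9.80665 m/s² × 877 m = 9.288×10^6 Pa = 9.288 MPa
Effective stress σ' = σ_v − P_p = 22.77 − 9.288 = 13.486 MPa = 134.86 bar

130 bar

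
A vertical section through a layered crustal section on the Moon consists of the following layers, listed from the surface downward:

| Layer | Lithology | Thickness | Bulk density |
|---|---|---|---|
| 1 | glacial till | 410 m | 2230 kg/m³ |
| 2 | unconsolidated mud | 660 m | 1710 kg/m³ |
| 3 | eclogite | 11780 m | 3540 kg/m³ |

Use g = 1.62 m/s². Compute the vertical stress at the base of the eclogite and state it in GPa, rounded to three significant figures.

glacial till: 2230 kg/m³ × 1.62 m/s² × 410 m = 1.481×10^6 Pa = 1.481×10^-3 GPa
unconsolidated mud: 1710 kg/m³ × 1.62 m/s² × 660 m = 1.828×10^6 Pa = 1.828×10^-3 GPa
eclogite: 3540 kg/m³ × 1.62 m/s² × 11780 m = 6.756×10^7 Pa = 0.06756 GPa
Total = 1.481×10^-3 + 1.828×10^-3 + 0.06756 = 0.070865 GPa

0.0709 GPa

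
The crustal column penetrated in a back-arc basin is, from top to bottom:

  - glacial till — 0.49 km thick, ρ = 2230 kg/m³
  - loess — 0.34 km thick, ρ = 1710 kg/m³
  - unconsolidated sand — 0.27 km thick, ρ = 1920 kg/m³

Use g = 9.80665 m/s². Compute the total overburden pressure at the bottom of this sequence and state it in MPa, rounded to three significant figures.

glacial till: 2230 kg/m³ × 9.80665 m/s² × 490 m = 1.072×10^7 Pa = 10.72 MPa
loess: 1710 kg/m³ × 9.80665 m/s² × 340 m = 5.702×10^6 Pa = 5.702 MPa
unconsolidated sand: 1920 kg/m³ × 9.80665 m/s² × 270 m = 5.084×10^6 Pa = 5.084 MPa
Total = 10.72 + 5.702 + 5.084 = 21.501 MPa

21.5 MPa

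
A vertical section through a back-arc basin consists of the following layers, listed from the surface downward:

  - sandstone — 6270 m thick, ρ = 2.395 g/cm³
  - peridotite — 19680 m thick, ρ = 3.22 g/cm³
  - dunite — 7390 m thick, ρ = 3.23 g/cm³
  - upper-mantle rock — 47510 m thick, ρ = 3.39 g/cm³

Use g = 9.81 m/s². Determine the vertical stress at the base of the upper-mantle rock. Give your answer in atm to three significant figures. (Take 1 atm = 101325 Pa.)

sandstone: 2395 kg/m³ × 9.81 m/s² × 6270 m = 1.473×10^8 Pa = 1454 atm
peridotite: 3220 kg/m³ × 9.81 m/s² × 19680 m = 6.217×10^8 Pa = 6135 atm
dunite: 3230 kg/m³ × 9.81 m/s² × 7390 m = 2.342×10^8 Pa = 2311 atm
upper-mantle rock: 3390 kg/m³ × 9.81 m/s² × 47510 m = 1.580×10^9 Pa = 15593 atm
Total = 1454 + 6135 + 2311 + 15593 = 25493 atm

25500 atm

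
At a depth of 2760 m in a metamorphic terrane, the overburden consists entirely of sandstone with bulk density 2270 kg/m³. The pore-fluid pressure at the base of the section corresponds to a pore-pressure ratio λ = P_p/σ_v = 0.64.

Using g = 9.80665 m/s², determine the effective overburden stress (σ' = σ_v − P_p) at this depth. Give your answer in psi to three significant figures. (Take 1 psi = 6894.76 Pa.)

3210 psi

Overburden (lithostatic) stress σ_v:
sandstone: 2270 kg/m³ × 9.80665 m/s² × 2760 m = 6.144×10^7 Pa = 61.44 MPa
Pore pressure P_p = λ·σ_v = 0.64 × 61.44 MPa = 39.32 MPa
Effective stress σ' = σ_v − P_p = 61.44 − 39.32 = 22.119 MPa = 3208.0 psi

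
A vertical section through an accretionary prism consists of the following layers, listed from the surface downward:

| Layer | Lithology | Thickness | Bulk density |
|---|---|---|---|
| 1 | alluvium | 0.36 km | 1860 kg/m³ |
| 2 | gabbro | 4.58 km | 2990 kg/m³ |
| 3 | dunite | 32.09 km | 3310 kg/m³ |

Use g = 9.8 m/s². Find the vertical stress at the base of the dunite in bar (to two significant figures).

alluvium: 1860 kg/m³ × 9.8 m/s² × 360 m = 6.562×10^6 Pa = 65.62 bar
gabbro: 2990 kg/m³ × 9.8 m/s² × 4580 m = 1.342×10^8 Pa = 1342 bar
dunite: 3310 kg/m³ × 9.8 m/s² × 32090 m = 1.041×10^9 Pa = 10409 bar
Total = 65.62 + 1342 + 10409 = 11817 bar

12000 bar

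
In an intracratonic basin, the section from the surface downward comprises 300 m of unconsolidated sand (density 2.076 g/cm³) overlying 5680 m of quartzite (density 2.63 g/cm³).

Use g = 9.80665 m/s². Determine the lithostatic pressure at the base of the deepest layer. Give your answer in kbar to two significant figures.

unconsolidated sand: 2076 kg/m³ × 9.80665 m/s² × 300 m = 6.108×10^6 Pa = 0.06108 kbar
quartzite: 2630 kg/m³ × 9.80665 m/s² × 5680 m = 1.465×10^8 Pa = 1.465 kbar
Total = 0.06108 + 1.465 = 1.5260 kbar

1.5 kbar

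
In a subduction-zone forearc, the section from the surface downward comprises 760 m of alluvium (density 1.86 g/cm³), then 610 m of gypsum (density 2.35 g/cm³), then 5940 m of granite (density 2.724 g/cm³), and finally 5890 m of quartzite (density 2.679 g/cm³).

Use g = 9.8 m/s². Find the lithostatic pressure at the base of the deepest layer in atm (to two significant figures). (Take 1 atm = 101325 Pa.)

3400 atm

alluvium: 1860 kg/m³ × 9.8 m/s² × 760 m = 1.385×10^7 Pa = 136.7 atm
gypsum: 2350 kg/m³ × 9.8 m/s² × 610 m = 1.405×10^7 Pa = 138.6 atm
granite: 2724 kg/m³ × 9.8 m/s² × 5940 m = 1.586×10^8 Pa = 1565 atm
quartzite: 2679 kg/m³ × 9.8 m/s² × 5890 m = 1.546×10^8 Pa = 1526 atm
Total = 136.7 + 138.6 + 1565 + 1526 = 3366.5 atm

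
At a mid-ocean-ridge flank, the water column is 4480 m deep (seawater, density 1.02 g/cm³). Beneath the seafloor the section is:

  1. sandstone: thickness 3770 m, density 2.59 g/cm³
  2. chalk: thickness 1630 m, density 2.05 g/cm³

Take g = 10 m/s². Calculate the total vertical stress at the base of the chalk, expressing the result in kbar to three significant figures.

1.77 kbar

seawater: 1020 kg/m³ × 10 m/s² × 4480 m = 4.570×10^7 Pa = 0.4570 kbar
sandstone: 2590 kg/m³ × 10 m/s² × 3770 m = 9.764×10^7 Pa = 0.9764 kbar
chalk: 2050 kg/m³ × 10 m/s² × 1630 m = 3.341×10^7 Pa = 0.3342 kbar
Total = 0.4570 + 0.9764 + 0.3342 = 1.7675 kbar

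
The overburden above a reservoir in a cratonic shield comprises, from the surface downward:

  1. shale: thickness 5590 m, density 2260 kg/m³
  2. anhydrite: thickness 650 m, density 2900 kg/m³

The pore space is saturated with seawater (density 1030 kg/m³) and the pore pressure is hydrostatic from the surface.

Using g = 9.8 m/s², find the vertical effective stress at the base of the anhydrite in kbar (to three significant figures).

Overburden (lithostatic) stress σ_v:
shale: 2260 kg/m³ × 9.8 m/s² × 5590 m = 1.238×10^8 Pa = 123.8 MPa
anhydrite: 2900 kg/m³ × 9.8 m/s² × 650 m = 1.847×10^7 Pa = 18.47 MPa
Total = 123.8 + 18.47 = 142.28 MPa
Pore pressure P_p = 1030 kg/m³ × 9.8 m/s² × 6240 m = 6.299×10^7 Pa = 62.99 MPa
Effective stress σ' = σ_v − P_p = 142.3 − 62.99 = 79.294 MPa = 0.79294 kbar

0.793 kbar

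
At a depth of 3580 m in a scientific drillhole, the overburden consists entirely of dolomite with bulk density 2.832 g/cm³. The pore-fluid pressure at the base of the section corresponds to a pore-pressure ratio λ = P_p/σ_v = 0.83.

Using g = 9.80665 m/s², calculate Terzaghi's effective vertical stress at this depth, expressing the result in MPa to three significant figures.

16.9 MPa

Overburden (lithostatic) stress σ_v:
dolomite: 2832 kg/m³ × 9.80665 m/s² × 3580 m = 9.943×10^7 Pa = 99.43 MPa
Pore pressure P_p = λ·σ_v = 0.83 × 99.43 MPa = 82.52 MPa
Effective stress σ' = σ_v − P_p = 99.43 − 82.52 = 16.902 MPa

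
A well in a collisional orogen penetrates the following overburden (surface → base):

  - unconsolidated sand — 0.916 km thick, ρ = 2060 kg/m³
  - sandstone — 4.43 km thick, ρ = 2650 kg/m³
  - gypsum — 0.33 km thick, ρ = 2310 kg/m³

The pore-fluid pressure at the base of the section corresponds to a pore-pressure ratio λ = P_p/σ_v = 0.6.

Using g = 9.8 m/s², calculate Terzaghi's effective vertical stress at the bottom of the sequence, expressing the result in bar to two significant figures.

Overburden (lithostatic) stress σ_v:
unconsolidated sand: 2060 kg/m³ × 9.8 m/s² × 916 m = 1.849×10^7 Pa = 18.49 MPa
sandstone: 2650 kg/m³ × 9.8 m/s² × 4430 m = 1.150×10^8 Pa = 115.0 MPa
gypsum: 2310 kg/m³ × 9.8 m/s² × 330 m = 7.471×10^6 Pa = 7.471 MPa
Total = 18.49 + 115.0 + 7.471 = 141.01 MPa
Pore pressure P_p = λ·σ_v = 0.6 × 141.0 MPa = 84.61 MPa
Effective stress σ' = σ_v − P_p = 141.0 − 84.61 = 56.404 MPa = 564.04 bar

560 bar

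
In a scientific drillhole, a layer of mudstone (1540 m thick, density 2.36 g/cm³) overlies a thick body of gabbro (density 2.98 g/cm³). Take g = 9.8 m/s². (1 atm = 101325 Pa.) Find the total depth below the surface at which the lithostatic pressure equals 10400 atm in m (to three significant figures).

Pressure at base of upper layers: 2360×9.8×1540 = 3.562×10^7 Pa = 351.5 atm
Remaining pressure to be supplied by gabbro: 1.054×10^9 − 3.562×10^7 = 1.018×10^9 Pa
Additional depth in gabbro = 1.018×10^9 Pa / (2980 kg/m³ × 9.8 m/s²) = 34864 m
Total depth = 1540 m + 34864 m = 36404 m

36400 m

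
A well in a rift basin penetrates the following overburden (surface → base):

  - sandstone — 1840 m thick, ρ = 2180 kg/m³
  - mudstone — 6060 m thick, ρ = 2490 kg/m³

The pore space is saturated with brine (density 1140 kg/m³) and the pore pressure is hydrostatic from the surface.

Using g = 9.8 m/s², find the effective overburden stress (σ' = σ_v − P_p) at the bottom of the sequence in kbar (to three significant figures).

0.989 kbar

Overburden (lithostatic) stress σ_v:
sandstone: 2180 kg/m³ × 9.8 m/s² × 1840 m = 3.931×10^7 Pa = 39.31 MPa
mudstone: 2490 kg/m³ × 9.8 m/s² × 6060 m = 1.479×10^8 Pa = 147.9 MPa
Total = 39.31 + 147.9 = 187.19 MPa
Pore pressure P_p = 1140 kg/m³ × 9.8 m/s² × 7900 m = 8.826×10^7 Pa = 88.26 MPa
Effective stress σ' = σ_v − P_p = 187.2 − 88.26 = 98.927 MPa = 0.98927 kbar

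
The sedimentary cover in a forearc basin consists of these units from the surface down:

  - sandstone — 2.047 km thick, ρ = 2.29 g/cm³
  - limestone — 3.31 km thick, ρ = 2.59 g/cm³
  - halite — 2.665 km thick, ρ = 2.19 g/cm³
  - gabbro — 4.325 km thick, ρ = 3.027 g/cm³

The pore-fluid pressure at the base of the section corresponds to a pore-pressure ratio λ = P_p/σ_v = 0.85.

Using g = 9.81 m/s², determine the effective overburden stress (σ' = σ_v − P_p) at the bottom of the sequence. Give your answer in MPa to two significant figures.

47 MPa

Overburden (lithostatic) stress σ_v:
sandstone: 2290 kg/m³ × 9.81 m/s² × 2047 m = 4.599×10^7 Pa = 45.99 MPa
limestone: 2590 kg/m³ × 9.81 m/s² × 3310 m = 8.410×10^7 Pa = 84.10 MPa
halite: 2190 kg/m³ × 9.81 m/s² × 2665 m = 5.725×10^7 Pa = 57.25 MPa
gabbro: 3027 kg/m³ × 9.81 m/s² × 4325 m = 1.284×10^8 Pa = 128.4 MPa
Total = 45.99 + 84.10 + 57.25 + 128.4 = 315.77 MPa
Pore pressure P_p = λ·σ_v = 0.85 × 315.8 MPa = 268.4 MPa
Effective stress σ' = σ_v − P_p = 315.8 − 268.4 = 47.366 MPa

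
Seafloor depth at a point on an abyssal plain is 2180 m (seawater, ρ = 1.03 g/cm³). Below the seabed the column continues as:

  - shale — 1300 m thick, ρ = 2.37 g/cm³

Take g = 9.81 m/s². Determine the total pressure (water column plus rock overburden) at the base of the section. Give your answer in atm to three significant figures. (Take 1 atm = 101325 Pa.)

516 atm

seawater: 1030 kg/m³ × 9.81 m/s² × 2180 m = 2.203×10^7 Pa = 217.4 atm
shale: 2370 kg/m³ × 9.81 m/s² × 1300 m = 3.022×10^7 Pa = 298.3 atm
Total = 217.4 + 298.3 = 515.69 atm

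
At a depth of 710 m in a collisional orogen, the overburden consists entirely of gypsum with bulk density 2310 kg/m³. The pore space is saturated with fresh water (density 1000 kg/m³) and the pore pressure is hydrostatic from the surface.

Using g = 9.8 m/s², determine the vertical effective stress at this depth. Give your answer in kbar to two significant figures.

0.091 kbar

Overburden (lithostatic) stress σ_v:
gypsum: 2310 kg/m³ × 9.8 m/s² × 710 m = 1.607×10^7 Pa = 16.07 MPa
Pore pressure P_p = 1000 kg/m³ × 9.8 m/s² × 710 m = 6.958×10^6 Pa = 6.958 MPa
Effective stress σ' = σ_v − P_p = 16.07 − 6.958 = 9.1150 MPa = 0.091150 kbar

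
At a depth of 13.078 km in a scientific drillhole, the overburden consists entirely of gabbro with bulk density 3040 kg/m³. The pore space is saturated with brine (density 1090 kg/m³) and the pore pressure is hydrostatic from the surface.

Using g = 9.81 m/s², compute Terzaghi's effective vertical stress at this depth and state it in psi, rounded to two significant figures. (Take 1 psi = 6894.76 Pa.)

Overburden (lithostatic) stress σ_v:
gabbro: 3040 kg/m³ × 9.81 m/s² × 13078 m = 3.900×10^8 Pa = 390.0 MPa
Pore pressure P_p = 1090 kg/m³ × 9.81 m/s² × 13078 m = 1.398×10^8 Pa = 139.8 MPa
Effective stress σ' = σ_v − P_p = 390.0 − 139.8 = 250.18 MPa = 36285 psi

36000 psi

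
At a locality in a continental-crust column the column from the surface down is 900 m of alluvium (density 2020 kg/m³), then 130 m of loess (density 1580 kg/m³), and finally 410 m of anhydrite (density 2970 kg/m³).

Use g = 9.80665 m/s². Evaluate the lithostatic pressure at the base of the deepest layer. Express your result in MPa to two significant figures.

32 MPa

alluvium: 2020 kg/m³ × 9.80665 m/s² × 900 m = 1.783×10^7 Pa = 17.83 MPa
loess: 1580 kg/m³ × 9.80665 m/s² × 130 m = 2.014×10^6 Pa = 2.014 MPa
anhydrite: 2970 kg/m³ × 9.80665 m/s² × 410 m = 1.194×10^7 Pa = 11.94 MPa
Total = 17.83 + 2.014 + 11.94 = 31.784 MPa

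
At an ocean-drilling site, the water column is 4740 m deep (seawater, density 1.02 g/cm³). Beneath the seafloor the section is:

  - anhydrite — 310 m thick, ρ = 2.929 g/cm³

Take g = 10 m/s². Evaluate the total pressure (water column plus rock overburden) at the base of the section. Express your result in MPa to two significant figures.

57 MPa

seawater: 1020 kg/m³ × 10 m/s² × 4740 m = 4.835×10^7 Pa = 48.35 MPa
anhydrite: 2929 kg/m³ × 10 m/s² × 310 m = 9.080×10^6 Pa = 9.080 MPa
Total = 48.35 + 9.080 = 57.428 MPa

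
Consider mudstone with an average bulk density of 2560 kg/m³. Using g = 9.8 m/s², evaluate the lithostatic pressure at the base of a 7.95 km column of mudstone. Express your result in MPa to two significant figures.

200 MPa

mudstone: 2560 kg/m³ × 9.8 m/s² × 7950 m = 1.994×10^8 Pa = 199.4 MPa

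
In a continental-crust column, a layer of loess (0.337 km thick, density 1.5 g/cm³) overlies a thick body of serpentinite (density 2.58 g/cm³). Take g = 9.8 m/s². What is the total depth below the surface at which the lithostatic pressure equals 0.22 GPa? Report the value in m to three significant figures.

Pressure at base of upper layers: 1500×9.8×337 = 4.954×10^6 Pa = 4.954×10^-3 GPa
Remaining pressure to be supplied by serpentinite: 2.200×10^8 − 4.954×10^6 = 2.150×10^8 Pa
Additional depth in serpentinite = 2.150×10^8 Pa / (2580 kg/m³ × 9.8 m/s²) = 8505.2 m
Total depth = 337 m + 8505.2 m = 8842.2 m

8840 m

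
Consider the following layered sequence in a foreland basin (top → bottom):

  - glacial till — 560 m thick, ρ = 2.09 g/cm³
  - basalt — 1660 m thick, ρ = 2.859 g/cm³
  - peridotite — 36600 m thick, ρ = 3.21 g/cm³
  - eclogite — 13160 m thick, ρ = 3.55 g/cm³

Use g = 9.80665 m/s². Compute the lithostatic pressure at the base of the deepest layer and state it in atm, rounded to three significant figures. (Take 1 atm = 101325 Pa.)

16500 atm

glacial till: 2090 kg/m³ × 9.80665 m/s² × 560 m = 1.148×10^7 Pa = 113.3 atm
basalt: 2859 kg/m³ × 9.80665 m/s² × 1660 m = 4.654×10^7 Pa = 459.3 atm
peridotite: 3210 kg/m³ × 9.80665 m/s² × 36600 m = 1.152×10^9 Pa = 11371 atm
eclogite: 3550 kg/m³ × 9.80665 m/s² × 13160 m = 4.581×10^8 Pa = 4522 atm
Total = 113.3 + 459.3 + 11371 + 4522 = 16465 atm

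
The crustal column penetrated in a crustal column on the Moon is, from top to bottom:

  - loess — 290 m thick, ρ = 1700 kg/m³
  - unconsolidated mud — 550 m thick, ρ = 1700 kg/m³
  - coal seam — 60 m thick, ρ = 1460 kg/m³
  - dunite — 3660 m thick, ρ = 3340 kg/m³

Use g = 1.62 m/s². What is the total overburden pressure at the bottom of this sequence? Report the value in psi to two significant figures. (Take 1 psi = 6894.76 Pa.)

loess: 1700 kg/m³ × 1.62 m/s² × 290 m = 7.987×10^5 Pa = 115.8 psi
unconsolidated mud: 1700 kg/m³ × 1.62 m/s² × 550 m = 1.515×10^6 Pa = 219.7 psi
coal seam: 1460 kg/m³ × 1.62 m/s² × 60 m = 1.419×10^5 Pa = 20.58 psi
dunite: 3340 kg/m³ × 1.62 m/s² × 3660 m = 1.980×10^7 Pa = 2872 psi
Total = 115.8 + 219.7 + 20.58 + 2872 = 3228.4 psi

3200 psi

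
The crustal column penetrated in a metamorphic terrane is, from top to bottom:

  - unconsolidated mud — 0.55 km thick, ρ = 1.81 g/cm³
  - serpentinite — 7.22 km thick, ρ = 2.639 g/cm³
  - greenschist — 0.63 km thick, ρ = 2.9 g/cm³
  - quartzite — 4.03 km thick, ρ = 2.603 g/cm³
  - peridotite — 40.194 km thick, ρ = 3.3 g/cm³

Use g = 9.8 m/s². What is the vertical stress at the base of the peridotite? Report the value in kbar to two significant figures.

unconsolidated mud: 1810 kg/m³ × 9.8 m/s² × 550 m = 9.756×10^6 Pa = 0.09756 kbar
serpentinite: 2639 kg/m³ × 9.8 m/s² × 7220 m = 1.867×10^8 Pa = 1.867 kbar
greenschist: 2900 kg/m³ × 9.8 m/s² × 630 m = 1.790×10^7 Pa = 0.1790 kbar
quartzite: 2603 kg/m³ × 9.8 m/s² × 4030 m = 1.028×10^8 Pa = 1.028 kbar
peridotite: 3300 kg/m³ × 9.8 m/s² × 40194 m = 1.300×10^9 Pa = 13.00 kbar
Total = 0.09756 + 1.867 + 0.1790 + 1.028 + 13.00 = 16.171 kbar

16 kbar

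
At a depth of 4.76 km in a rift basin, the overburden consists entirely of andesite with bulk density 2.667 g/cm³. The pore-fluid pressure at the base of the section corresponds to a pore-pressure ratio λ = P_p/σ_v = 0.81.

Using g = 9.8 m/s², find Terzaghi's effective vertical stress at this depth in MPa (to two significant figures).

24 MPa

Overburden (lithostatic) stress σ_v:
andesite: 2667 kg/m³ × 9.8 m/s² × 4760 m = 1.244×10^8 Pa = 124.4 MPa
Pore pressure P_p = λ·σ_v = 0.81 × 124.4 MPa = 100.8 MPa
Effective stress σ' = σ_v − P_p = 124.4 − 100.8 = 23.638 MPa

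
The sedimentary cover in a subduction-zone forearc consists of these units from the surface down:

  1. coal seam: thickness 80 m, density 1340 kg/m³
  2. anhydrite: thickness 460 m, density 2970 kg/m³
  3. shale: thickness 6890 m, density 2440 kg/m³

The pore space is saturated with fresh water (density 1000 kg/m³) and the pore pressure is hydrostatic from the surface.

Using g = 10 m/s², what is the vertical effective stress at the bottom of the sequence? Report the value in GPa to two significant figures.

0.11 GPa

Overburden (lithostatic) stress σ_v:
coal seam: 1340 kg/m³ × 10 m/s² × 80 m = 1.072×10^6 Pa = 1.072 MPa
anhydrite: 2970 kg/m³ × 10 m/s² × 460 m = 1.366×10^7 Pa = 13.66 MPa
shale: 2440 kg/m³ × 10 m/s² × 6890 m = 1.681×10^8 Pa = 168.1 MPa
Total = 1.072 + 13.66 + 168.1 = 182.85 MPa
Pore pressure P_p = 1000 kg/m³ × 10 m/s² × 7430 m = 7.430×10^7 Pa = 74.30 MPa
Effective stress σ' = σ_v − P_p = 182.8 − 74.30 = 108.55 MPa = 0.10855 GPa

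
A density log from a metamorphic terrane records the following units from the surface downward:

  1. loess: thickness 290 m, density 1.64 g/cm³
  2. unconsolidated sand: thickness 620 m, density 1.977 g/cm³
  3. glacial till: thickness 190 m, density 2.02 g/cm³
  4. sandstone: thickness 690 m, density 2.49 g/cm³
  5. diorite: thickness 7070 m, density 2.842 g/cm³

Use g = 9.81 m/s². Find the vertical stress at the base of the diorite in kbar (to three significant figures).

loess: 1640 kg/m³ × 9.81 m/s² × 290 m = 4.666×10^6 Pa = 0.04666 kbar
unconsolidated sand: 1977 kg/m³ × 9.81 m/s² × 620 m = 1.202×10^7 Pa = 0.1202 kbar
glacial till: 2020 kg/m³ × 9.81 m/s² × 190 m = 3.765×10^6 Pa = 0.03765 kbar
sandstone: 2490 kg/m³ × 9.81 m/s² × 690 m = 1.685×10^7 Pa = 0.1685 kbar
diorite: 2842 kg/m³ × 9.81 m/s² × 7070 m = 1.971×10^8 Pa = 1.971 kbar
Total = 0.04666 + 0.1202 + 0.03765 + 0.1685 + 1.971 = 2.3442 kbar

2.34 kbar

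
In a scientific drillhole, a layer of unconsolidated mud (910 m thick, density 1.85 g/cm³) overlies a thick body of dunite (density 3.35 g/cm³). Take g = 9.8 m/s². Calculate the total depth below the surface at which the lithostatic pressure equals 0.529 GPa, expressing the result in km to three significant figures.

16.5 km

Pressure at base of upper layers: 1850×9.8×910 = 1.650×10^7 Pa = 0.01650 GPa
Remaining pressure to be supplied by dunite: 5.290×10^8 − 1.650×10^7 = 5.125×10^8 Pa
Additional depth in dunite = 5.125×10^8 Pa / (3350 kg/m³ × 9.8 m/s²) = 15611 m
Total depth = 910 m + 15611 m = 16521 m
= 16.521 km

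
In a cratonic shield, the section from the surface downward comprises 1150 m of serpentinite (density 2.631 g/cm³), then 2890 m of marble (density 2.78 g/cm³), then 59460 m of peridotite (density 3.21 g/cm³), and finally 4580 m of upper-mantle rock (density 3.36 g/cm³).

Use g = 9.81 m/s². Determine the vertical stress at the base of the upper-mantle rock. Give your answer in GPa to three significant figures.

2.13 GPa

serpentinite: 2631 kg/m³ × 9.81 m/s² × 1150 m = 2.968×10^7 Pa = 0.02968 GPa
marble: 2780 kg/m³ × 9.81 m/s² × 2890 m = 7.882×10^7 Pa = 0.07882 GPa
peridotite: 3210 kg/m³ × 9.81 m/s² × 59460 m = 1.872×10^9 Pa = 1.872 GPa
upper-mantle rock: 3360 kg/m³ × 9.81 m/s² × 4580 m = 1.510×10^8 Pa = 0.1510 GPa
Total = 0.02968 + 0.07882 + 1.872 + 0.1510 = 2.1319 GPa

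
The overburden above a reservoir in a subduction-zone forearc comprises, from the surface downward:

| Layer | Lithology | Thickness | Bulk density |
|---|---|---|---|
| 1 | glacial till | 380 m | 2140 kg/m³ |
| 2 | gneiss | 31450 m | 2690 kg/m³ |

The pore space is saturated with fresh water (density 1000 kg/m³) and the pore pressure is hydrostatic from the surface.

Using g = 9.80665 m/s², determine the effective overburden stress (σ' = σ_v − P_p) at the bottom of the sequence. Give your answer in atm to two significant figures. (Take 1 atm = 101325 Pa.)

Overburden (lithostatic) stress σ_v:
glacial till: 2140 kg/m³ × 9.80665 m/s² × 380 m = 7.975×10^6 Pa = 7.975 MPa
gneiss: 2690 kg/m³ × 9.80665 m/s² × 31450 m = 8.296×10^8 Pa = 829.6 MPa
Total = 7.975 + 829.6 = 837.62 MPa
Pore pressure P_p = 1000 kg/m³ × 9.80665 m/s² × 31830 m = 3.121×10^8 Pa = 312.1 MPa
Effective stress σ' = σ_v − P_p = 837.6 − 312.1 = 525.48 MPa = 5186.1 atm

5200 atm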